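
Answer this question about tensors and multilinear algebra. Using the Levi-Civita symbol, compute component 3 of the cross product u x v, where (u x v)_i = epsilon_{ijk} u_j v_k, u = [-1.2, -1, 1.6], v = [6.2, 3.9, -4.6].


(u x v)_3 = sum_{j,k} epsilon_{3jk} u_j v_k. Only permutations of (1,2,3) contribute; the two non-zero terms are:
eps_{312} u_1 v_2 = 1 * -1.2 * 3.9 = -4.68
eps_{321} u_2 v_1 = -1 * -1 * 6.2 = 6.2
(u x v)_3 = 1.52

1.52


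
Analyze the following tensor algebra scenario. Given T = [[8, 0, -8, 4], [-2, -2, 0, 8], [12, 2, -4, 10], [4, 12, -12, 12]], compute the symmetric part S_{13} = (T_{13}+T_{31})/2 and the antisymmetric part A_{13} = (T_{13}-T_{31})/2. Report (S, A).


T_{13} = -8
T_{31} = 12
S_{13} = (-8 + 12)/2 = 4/2 = 2
A_{13} = (-8 - 12)/2 = -20/2 = -10
Check: S + A = 2 + -10 = -8 = T_{13}.

(2, -10)


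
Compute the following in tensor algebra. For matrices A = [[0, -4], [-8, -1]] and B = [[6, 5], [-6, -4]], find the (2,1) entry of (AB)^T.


(AB)^T_{ij} = (AB)_{ji} = sum_k A_{jk} B_{ki}.
For i=2, j=1 we need (AB)_{12}:
A_{11} * B_{12} = 0 * 5 = 0
A_{12} * B_{22} = -4 * -4 = 16
Sum = 0 + 16 = 16

16


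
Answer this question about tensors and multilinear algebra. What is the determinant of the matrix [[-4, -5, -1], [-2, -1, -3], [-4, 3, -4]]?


Expanding along the first row, det(A) = a11*M_11 - a12*M_12 + a13*M_13, where M_1j is the (1,j) minor.
Minor M_11 = -1*-4 - -3*3 = 13
Minor M_12 = -2*-4 - -3*-4 = -4
Minor M_13 = -2*3 - -1*-4 = -10
det = -4*(13) - -5*(-4) + -1*(-10)
    = -52 - 20 + 10
    = -62

-62


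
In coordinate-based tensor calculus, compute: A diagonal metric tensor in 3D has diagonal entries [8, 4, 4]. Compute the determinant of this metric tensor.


For a diagonal metric, the determinant is the product of diagonal entries.
Diagonal entries: 8, 4, 4
det(g) = 8 * 4 * 4 = 128

128


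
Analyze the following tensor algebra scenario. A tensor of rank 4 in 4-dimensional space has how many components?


The number of components of a rank-r tensor in d dimensions is d^r.
Here d = 4 and r = 4.
4^4 = 256

256


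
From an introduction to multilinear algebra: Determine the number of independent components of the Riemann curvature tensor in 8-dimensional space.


The Riemann tensor in d dimensions has d^2(d^2 - 1)/12 independent components.
d = 8, so d^2 = 64
d^2 - 1 = 63
d^2(d^2 - 1) = 64 * 63 = 4032
Divide by 12: 4032 / 12 = 336

336


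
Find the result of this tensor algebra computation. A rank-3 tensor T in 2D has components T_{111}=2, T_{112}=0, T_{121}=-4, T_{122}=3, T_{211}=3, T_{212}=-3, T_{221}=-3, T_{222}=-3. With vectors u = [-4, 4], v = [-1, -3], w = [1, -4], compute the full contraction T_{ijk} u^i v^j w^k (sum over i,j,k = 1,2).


S = sum over i,j,k of T_{ijk} u_i v_j w_k. Expanding all 8 terms:
T_{111}*u_1*v_1*w_1 = 2*-4*-1*1 = 8  (running total: 8)
T_{112}*u_1*v_1*w_2 = 0*-4*-1*-4 = 0  (running total: 8)
T_{121}*u_1*v_2*w_1 = -4*-4*-3*1 = -48  (running total: -40)
T_{122}*u_1*v_2*w_2 = 3*-4*-3*-4 = -144  (running total: -184)
T_{211}*u_2*v_1*w_1 = 3*4*-1*1 = -12  (running total: -196)
T_{212}*u_2*v_1*w_2 = -3*4*-1*-4 = -48  (running total: -244)
T_{221}*u_2*v_2*w_1 = -3*4*-3*1 = 36  (running total: -208)
T_{222}*u_2*v_2*w_2 = -3*4*-3*-4 = -144  (running total: -352)
S = -352

-352


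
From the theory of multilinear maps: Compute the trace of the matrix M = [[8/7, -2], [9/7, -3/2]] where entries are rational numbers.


The trace is the sum of diagonal entries.
Diagonal: M[1,1] = 8/7, M[2,2] = -3/2
Tr(M) = 8/7 + -3/2
Computing step by step:
After adding M[1,1]: 8/7
After adding M[2,2]: -5/14
Tr(M) = -5/14

-5/14


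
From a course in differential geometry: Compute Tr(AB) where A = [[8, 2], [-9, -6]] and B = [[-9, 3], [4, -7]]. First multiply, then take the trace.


Tr(AB) = sum_i (AB)_{ii} where (AB)_{ii} = sum_k A_{ik} B_{ki}.
(AB)_{11} = 8*-9 + 2*4 = -64
(AB)_{22} = -9*3 + -6*-7 = 15
Tr(AB) = -64 + 15 = -49

-49


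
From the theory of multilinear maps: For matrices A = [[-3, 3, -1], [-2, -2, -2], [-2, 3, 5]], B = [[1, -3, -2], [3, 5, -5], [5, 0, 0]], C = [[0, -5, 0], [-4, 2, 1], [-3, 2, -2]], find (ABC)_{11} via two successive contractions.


(ABC)_{11} = sum_m (AB)_{1m} C_{m1}. First compute row 1 of AB.
(AB)_{11} = -3*1 + 3*3 + -1*5 = 1
(AB)_{12} = -3*-3 + 3*5 + -1*0 = 24
(AB)_{13} = -3*-2 + 3*-5 + -1*0 = -9
Now contract with column 1 of C:
(AB)_{11} * C_{11} = 1 * 0 = 0
(AB)_{12} * C_{21} = 24 * -4 = -96
(AB)_{13} * C_{31} = -9 * -3 = 27
(ABC)_{11} = 0 + -96 + 27 = -69

-69


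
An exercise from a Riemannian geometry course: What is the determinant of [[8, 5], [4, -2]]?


For a 2x2 matrix [[a, b], [c, d]], det = a*d - b*c.
a = 8, b = 5, c = 4, d = -2
a*d = 8 * -2 = -16
b*c = 5 * 4 = 20
det = -16 - 20 = -36

-36


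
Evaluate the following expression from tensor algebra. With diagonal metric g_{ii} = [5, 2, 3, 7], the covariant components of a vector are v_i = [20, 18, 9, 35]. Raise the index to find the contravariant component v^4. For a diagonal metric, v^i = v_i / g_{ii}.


To raise an index with a diagonal metric: v^i = v_i / g_{ii}.
For index 4: v_4 = 35, g_{44} = 7
v^4 = 35 / 7 = 5

5


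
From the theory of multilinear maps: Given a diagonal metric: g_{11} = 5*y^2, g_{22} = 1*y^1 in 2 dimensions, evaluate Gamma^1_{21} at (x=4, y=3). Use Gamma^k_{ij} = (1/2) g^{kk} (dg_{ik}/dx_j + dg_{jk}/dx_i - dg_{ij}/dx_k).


For a diagonal metric, Gamma^k_{ij} = (1/2) g^{kk} (dg_{ik}/dx_j + dg_{jk}/dx_i - dg_{ij}/dx_k).
The metric is diagonal, so g_{ab} = 0 for a != b.
At the given point: g_{11} = 45, g_{22} = 3
g^{11} = 1/45
dg_{21}/dx_1 = 0 (off-diagonal)
dg_{11}/dx_2 = dg_{11}/dx_2 = 30
dg_{21}/dx_1 = 0 (off-diagonal)
Numerator = 0 + 30 - 0 = 30
Gamma^1_{21} = 30 / (2 * 45) = 1/3

1/3


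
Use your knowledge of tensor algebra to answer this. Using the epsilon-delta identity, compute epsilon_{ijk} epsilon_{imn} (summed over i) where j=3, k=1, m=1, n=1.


Using the identity: epsilon_{ijk} epsilon_{imn} = delta_{jm} delta_{kn} - delta_{jn} delta_{km}.
delta_{31} = 0
delta_{11} = 1
delta_{31} = 0
delta_{11} = 1
Result = 0 * 1 - 0 * 1 = 0 - 0 = 0

0


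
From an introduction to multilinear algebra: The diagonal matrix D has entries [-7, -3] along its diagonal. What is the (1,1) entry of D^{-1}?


For a diagonal matrix, the inverse has entries (D^{-1})_{ii} = 1/d_{ii}.
The diagonal entries are: d_{11} = -7, d_{22} = -3
We need (D^{-1})_{11} = 1/d_{11} = 1/-7 = -1/7

-1/7


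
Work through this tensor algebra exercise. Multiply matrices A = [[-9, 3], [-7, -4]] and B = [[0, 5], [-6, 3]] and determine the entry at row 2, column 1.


(AB)_{ij} = sum_k A_{ik} B_{kj}.
For i=2, j=1:
A_{21} * B_{11} = -7 * 0 = 0
A_{22} * B_{21} = -4 * -6 = 24
Sum = 0 + 24 = 24

24


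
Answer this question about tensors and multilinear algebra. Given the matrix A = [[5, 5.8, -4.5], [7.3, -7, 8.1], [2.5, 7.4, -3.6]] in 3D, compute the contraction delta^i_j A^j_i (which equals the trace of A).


The contraction (trace) of a rank-2 tensor is the sum of its diagonal elements.
Diagonal entries: A[1,1] = 5, A[2,2] = -7, A[3,3] = -3.6
Tr(A) = 5 + -7 + -3.6 = -5.6

-5.6


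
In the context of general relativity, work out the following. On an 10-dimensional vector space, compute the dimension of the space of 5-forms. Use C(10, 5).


The dimension of the space of p-forms on an n-dimensional space is C(n, p).
n = 10, p = 5
C(10, 5) = 10! / (5! * 5!) = 252

252


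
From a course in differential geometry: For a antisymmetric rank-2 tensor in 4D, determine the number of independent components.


A antisymmetric rank-2 tensor in d dimensions has d(d-1)/2 independent components.
d = 4
d(d-1)/2 = 4 * 3 / 2 = 12 / 2 = 6

6


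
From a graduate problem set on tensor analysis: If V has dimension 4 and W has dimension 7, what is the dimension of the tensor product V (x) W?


The dimension of a tensor product is the product of dimensions.
dim(V) = 4, dim(W) = 7
dim(V (x) W) = 4 * 7 = 28

28


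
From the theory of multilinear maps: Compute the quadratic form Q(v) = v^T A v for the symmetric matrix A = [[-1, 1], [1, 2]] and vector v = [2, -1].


First compute Av:
(Av)_1 = -1*2 + 1*-1 = -3
(Av)_2 = 1*2 + 2*-1 = 0
Av = [-3, 0]
Then v^T (Av) = 2*-3 + -1*0
= -6 + 0 = -6

-6


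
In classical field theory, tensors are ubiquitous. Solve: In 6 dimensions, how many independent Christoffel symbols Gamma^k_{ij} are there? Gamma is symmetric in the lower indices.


Christoffel symbols Gamma^k_{ij} are symmetric in i,j, so there are d * d(d+1)/2 independent symbols.
d = 6
d(d+1)/2 = 6 * 7 / 2 = 21
Total = 6 * 21 = 126

126


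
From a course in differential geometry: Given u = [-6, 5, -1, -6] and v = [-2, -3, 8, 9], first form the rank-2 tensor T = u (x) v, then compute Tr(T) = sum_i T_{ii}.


The outer product gives T_{ij} = u_i v_j.
The trace (contraction) is Tr(T) = sum_i T_{ii} = sum_i u_i v_i.
Diagonal entries:
T_{11} = u_1 * v_1 = -6 * -2 = 12
T_{22} = u_2 * v_2 = 5 * -3 = -15
T_{33} = u_3 * v_3 = -1 * 8 = -8
T_{44} = u_4 * v_4 = -6 * 9 = -54
Tr(T) = 12 + -15 + -8 + -54 = -65

-65


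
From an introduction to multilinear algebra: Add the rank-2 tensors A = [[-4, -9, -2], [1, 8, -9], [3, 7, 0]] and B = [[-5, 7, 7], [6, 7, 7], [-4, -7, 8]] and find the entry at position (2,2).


Tensor addition is component-wise: (A + B)_{ij} = A_{ij} + B_{ij}.
A_{22} = 8
B_{22} = 7
(A + B)_{22} = 8 + 7 = 15

15


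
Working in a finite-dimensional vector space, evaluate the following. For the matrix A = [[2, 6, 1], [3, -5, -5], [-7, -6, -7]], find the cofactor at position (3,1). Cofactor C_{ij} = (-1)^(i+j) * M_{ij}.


To find cofactor C_{31}, delete row 3 and column 1.
The resulting 2x2 submatrix is: [[6, 1], [-5, -5]]
Minor M_{31} = 6*-5 - 1*-5
  = -30 - -5 = -25
Sign = (-1)^(3+1) = (-1)^4 = 1
Cofactor C_{31} = 1 * -25 = -25

-25


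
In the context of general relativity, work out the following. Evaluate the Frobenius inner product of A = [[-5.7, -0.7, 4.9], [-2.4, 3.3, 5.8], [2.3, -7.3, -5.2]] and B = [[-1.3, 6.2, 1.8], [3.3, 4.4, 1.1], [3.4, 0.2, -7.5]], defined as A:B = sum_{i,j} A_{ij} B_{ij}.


A:B = sum over all i,j of A_{ij} * B_{ij}.
Row 1: -5.7*-1.3=7.41, -0.7*6.2=-4.34, 4.9*1.8=8.82 => row sum = 11.89
Row 2: -2.4*3.3=-7.92, 3.3*4.4=14.52, 5.8*1.1=6.38 => row sum = 12.98
Row 3: 2.3*3.4=7.82, -7.3*0.2=-1.46, -5.2*-7.5=39 => row sum = 45.36
Total = 11.89 + 12.98 + 45.36 = 70.23

70.23


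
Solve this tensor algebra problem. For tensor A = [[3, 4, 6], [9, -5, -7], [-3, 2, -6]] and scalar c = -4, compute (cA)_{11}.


Scalar multiplication: (cA)_{ij} = c * A_{ij}.
c = -4
A_{11} = 3
(cA)_{11} = -4 * 3 = -12

-12


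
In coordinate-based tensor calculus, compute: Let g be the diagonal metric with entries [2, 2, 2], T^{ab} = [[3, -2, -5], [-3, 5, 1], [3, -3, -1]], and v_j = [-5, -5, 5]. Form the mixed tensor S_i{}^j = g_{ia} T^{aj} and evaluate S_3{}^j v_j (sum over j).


Step 1: lower the first index. For a diagonal metric, g_{ia} T^{aj} = g_{ii} T^{ij} (no sum on i).
g_{33} = 2
S_3{}^1 = 2 * T^{31} = 2 * 3 = 6
S_3{}^2 = 2 * T^{32} = 2 * -3 = -6
S_3{}^3 = 2 * T^{33} = 2 * -1 = -2
Step 2: contract S_3{}^j with v_j.
S_3{}^1 * v_1 = 6 * -5 = -30
S_3{}^2 * v_2 = -6 * -5 = 30
S_3{}^3 * v_3 = -2 * 5 = -10
Result = -30 + 30 + -10 = -10

-10


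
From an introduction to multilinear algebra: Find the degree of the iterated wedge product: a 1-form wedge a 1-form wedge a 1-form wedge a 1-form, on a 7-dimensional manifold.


The degree of a wedge product is the sum of the degrees of the individual forms.
Degrees: 1, 1, 1, 1
Total degree = 1 + 1 + 1 + 1 = 4

4


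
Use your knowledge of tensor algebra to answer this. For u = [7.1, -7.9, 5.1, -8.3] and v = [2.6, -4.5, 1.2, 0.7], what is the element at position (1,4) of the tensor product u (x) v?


The outer product entry T_{ij} = u_i * v_j.
We need i=1, j=4.
u_1 = 7.1, v_4 = 0.7
T_{1,4} = 7.1 * 0.7 = 4.97

4.97


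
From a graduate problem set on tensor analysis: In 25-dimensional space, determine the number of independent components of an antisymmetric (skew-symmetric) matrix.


An antisymmetric rank-2 tensor satisfies A_{ij} = -A_{ji}, so diagonal entries are zero.
The independent components are the upper-triangular entries: C(n, 2) = n(n-1)/2.
n = 25
C(25, 2) = 25 * 24 / 2 = 600 / 2 = 300

300


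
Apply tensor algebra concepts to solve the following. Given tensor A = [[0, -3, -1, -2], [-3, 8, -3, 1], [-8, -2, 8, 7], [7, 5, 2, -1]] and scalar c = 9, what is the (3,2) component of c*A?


Scalar multiplication: (cA)_{ij} = c * A_{ij}.
c = 9
A_{32} = -2
(cA)_{32} = 9 * -2 = -18

-18


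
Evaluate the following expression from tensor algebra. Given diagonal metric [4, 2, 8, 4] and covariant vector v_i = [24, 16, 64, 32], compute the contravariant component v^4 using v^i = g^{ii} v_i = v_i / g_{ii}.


To raise an index with a diagonal metric: v^i = v_i / g_{ii}.
For index 4: v_4 = 32, g_{44} = 4
v^4 = 32 / 4 = 8

8


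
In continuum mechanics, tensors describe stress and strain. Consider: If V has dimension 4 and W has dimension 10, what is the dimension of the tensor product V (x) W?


The dimension of a tensor product is the product of dimensions.
dim(V) = 4, dim(W) = 10
dim(V (x) W) = 4 * 10 = 40

40


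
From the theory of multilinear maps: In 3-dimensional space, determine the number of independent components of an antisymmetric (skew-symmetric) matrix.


An antisymmetric rank-2 tensor satisfies A_{ij} = -A_{ji}, so diagonal entries are zero.
The independent components are the upper-triangular entries: C(n, 2) = n(n-1)/2.
n = 3
C(3, 2) = 3 * 2 / 2 = 6 / 2 = 3

3


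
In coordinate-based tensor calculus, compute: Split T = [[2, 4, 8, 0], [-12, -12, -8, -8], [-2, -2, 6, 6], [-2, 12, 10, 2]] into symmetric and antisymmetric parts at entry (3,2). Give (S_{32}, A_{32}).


T_{32} = -2
T_{23} = -8
S_{32} = (-2 + -8)/2 = -10/2 = -5
A_{32} = (-2 - -8)/2 = 6/2 = 3
Check: S + A = -5 + 3 = -2 = T_{32}.

(-5, 3)


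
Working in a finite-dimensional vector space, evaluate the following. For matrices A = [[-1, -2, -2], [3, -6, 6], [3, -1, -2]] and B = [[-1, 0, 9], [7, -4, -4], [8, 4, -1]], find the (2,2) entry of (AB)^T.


(AB)^T_{ij} = (AB)_{ji} = sum_k A_{jk} B_{ki}.
For i=2, j=2 we need (AB)_{22}:
A_{21} * B_{12} = 3 * 0 = 0
A_{22} * B_{22} = -6 * -4 = 24
A_{23} * B_{32} = 6 * 4 = 24
Sum = 0 + 24 + 24 = 48

48


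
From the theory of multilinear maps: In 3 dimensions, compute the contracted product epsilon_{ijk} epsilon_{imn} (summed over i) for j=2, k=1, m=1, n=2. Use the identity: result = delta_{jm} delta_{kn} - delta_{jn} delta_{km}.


Using the identity: epsilon_{ijk} epsilon_{imn} = delta_{jm} delta_{kn} - delta_{jn} delta_{km}.
delta_{21} = 0
delta_{12} = 0
delta_{22} = 1
delta_{11} = 1
Result = 0 * 0 - 1 * 1 = 0 - 1 = -1

-1


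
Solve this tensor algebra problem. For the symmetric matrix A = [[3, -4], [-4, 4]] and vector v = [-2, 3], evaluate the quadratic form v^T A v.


First compute Av:
(Av)_1 = 3*-2 + -4*3 = -18
(Av)_2 = -4*-2 + 4*3 = 20
Av = [-18, 20]
Then v^T (Av) = -2*-18 + 3*20
= 36 + 60 = 96

96


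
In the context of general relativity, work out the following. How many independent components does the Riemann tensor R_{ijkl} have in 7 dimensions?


The Riemann tensor in d dimensions has d^2(d^2 - 1)/12 independent components.
d = 7, so d^2 = 49
d^2 - 1 = 48
d^2(d^2 - 1) = 49 * 48 = 2352
Divide by 12: 2352 / 12 = 196

196


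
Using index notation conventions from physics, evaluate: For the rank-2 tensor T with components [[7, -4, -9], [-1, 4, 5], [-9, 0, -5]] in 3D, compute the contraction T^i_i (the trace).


The contraction (trace) of a rank-2 tensor is the sum of its diagonal elements.
Diagonal entries: A[1,1] = 7, A[2,2] = 4, A[3,3] = -5
Tr(A) = 7 + 4 + -5 = 6

6


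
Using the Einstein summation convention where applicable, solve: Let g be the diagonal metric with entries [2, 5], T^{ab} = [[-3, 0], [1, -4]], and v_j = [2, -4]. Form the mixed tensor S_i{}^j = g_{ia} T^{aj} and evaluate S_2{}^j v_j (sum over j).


Step 1: lower the first index. For a diagonal metric, g_{ia} T^{aj} = g_{ii} T^{ij} (no sum on i).
g_{22} = 5
S_2{}^1 = 5 * T^{21} = 5 * 1 = 5
S_2{}^2 = 5 * T^{22} = 5 * -4 = -20
Step 2: contract S_2{}^j with v_j.
S_2{}^1 * v_1 = 5 * 2 = 10
S_2{}^2 * v_2 = -20 * -4 = 80
Result = 10 + 80 = 90

90


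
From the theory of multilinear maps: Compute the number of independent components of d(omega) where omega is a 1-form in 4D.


The exterior derivative of a p-form is a (p+1)-form.
Its number of independent components is C(n, p+1).
n = 4, p+1 = 2
C(4, 2) = 6

6


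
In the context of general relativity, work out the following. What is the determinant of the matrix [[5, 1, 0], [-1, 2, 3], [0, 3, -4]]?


Expanding along the first row, det(A) = a11*M_11 - a12*M_12 + a13*M_13, where M_1j is the (1,j) minor.
Minor M_11 = 2*-4 - 3*3 = -17
Minor M_12 = -1*-4 - 3*0 = 4
Minor M_13 = -1*3 - 2*0 = -3
det = 5*(-17) - 1*(4) + 0*(-3)
    = -85 - 4 + 0
    = -89

-89


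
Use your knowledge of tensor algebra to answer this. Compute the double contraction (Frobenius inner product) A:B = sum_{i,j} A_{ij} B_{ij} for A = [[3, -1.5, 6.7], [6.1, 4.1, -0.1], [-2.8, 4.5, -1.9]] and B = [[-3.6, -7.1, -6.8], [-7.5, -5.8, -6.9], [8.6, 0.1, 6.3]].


A:B = sum over all i,j of A_{ij} * B_{ij}.
Row 1: 3*-3.6=-10.8, -1.5*-7.1=10.65, 6.7*-6.8=-45.56 => row sum = -45.71
Row 2: 6.1*-7.5=-45.75, 4.1*-5.8=-23.78, -0.1*-6.9=0.69 => row sum = -68.84
Row 3: -2.8*8.6=-24.08, 4.5*0.1=0.45, -1.9*6.3=-11.97 => row sum = -35.6
Total = -45.71 + -68.84 + -35.6 = -150.15

-150.15


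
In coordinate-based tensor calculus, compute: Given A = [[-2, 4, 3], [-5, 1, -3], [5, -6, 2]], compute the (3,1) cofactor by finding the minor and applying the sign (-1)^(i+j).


To find cofactor C_{31}, delete row 3 and column 1.
The resulting 2x2 submatrix is: [[4, 3], [1, -3]]
Minor M_{31} = 4*-3 - 3*1
  = -12 - 3 = -15
Sign = (-1)^(3+1) = (-1)^4 = 1
Cofactor C_{31} = 1 * -15 = -15

-15


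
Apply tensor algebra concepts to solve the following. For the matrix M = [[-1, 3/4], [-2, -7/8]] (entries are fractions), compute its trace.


The trace is the sum of diagonal entries.
Diagonal: M[1,1] = -1, M[2,2] = -7/8
Tr(M) = -1 + -7/8
Computing step by step:
After adding M[1,1]: -1
After adding M[2,2]: -15/8
Tr(M) = -15/8

-15/8


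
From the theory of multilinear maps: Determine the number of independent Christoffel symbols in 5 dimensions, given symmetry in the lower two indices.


Christoffel symbols Gamma^k_{ij} are symmetric in i,j, so there are d * d(d+1)/2 independent symbols.
d = 5
d(d+1)/2 = 5 * 6 / 2 = 15
Total = 5 * 15 = 75

75


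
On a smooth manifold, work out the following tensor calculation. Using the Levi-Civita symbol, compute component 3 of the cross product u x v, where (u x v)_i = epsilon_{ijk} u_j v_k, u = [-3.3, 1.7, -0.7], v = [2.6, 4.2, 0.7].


(u x v)_3 = sum_{j,k} epsilon_{3jk} u_j v_k. Only permutations of (1,2,3) contribute; the two non-zero terms are:
eps_{312} u_1 v_2 = 1 * -3.3 * 4.2 = -13.86
eps_{321} u_2 v_1 = -1 * 1.7 * 2.6 = -4.42
(u x v)_3 = -18.28

-18.28


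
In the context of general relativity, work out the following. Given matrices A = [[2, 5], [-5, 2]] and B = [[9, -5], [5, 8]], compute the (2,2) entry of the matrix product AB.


(AB)_{ij} = sum_k A_{ik} B_{kj}.
For i=2, j=2:
A_{21} * B_{12} = -5 * -5 = 25
A_{22} * B_{22} = 2 * 8 = 16
Sum = 25 + 16 = 41

41


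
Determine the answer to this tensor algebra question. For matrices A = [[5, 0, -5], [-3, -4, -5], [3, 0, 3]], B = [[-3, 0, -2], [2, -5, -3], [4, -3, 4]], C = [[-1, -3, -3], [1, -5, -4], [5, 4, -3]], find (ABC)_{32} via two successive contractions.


(ABC)_{32} = sum_m (AB)_{3m} C_{m2}. First compute row 3 of AB.
(AB)_{31} = 3*-3 + 0*2 + 3*4 = 3
(AB)_{32} = 3*0 + 0*-5 + 3*-3 = -9
(AB)_{33} = 3*-2 + 0*-3 + 3*4 = 6
Now contract with column 2 of C:
(AB)_{31} * C_{12} = 3 * -3 = -9
(AB)_{32} * C_{22} = -9 * -5 = 45
(AB)_{33} * C_{32} = 6 * 4 = 24
(ABC)_{32} = -9 + 45 + 24 = 60

60


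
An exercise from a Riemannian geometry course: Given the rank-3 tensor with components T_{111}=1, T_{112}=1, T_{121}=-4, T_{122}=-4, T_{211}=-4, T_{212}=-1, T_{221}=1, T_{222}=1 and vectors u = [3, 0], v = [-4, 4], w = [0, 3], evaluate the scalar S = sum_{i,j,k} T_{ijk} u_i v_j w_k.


S = sum over i,j,k of T_{ijk} u_i v_j w_k. Expanding all 8 terms:
T_{111}*u_1*v_1*w_1 = 1*3*-4*0 = 0  (running total: 0)
T_{112}*u_1*v_1*w_2 = 1*3*-4*3 = -36  (running total: -36)
T_{121}*u_1*v_2*w_1 = -4*3*4*0 = 0  (running total: -36)
T_{122}*u_1*v_2*w_2 = -4*3*4*3 = -144  (running total: -180)
T_{211}*u_2*v_1*w_1 = -4*0*-4*0 = 0  (running total: -180)
T_{212}*u_2*v_1*w_2 = -1*0*-4*3 = 0  (running total: -180)
T_{221}*u_2*v_2*w_1 = 1*0*4*0 = 0  (running total: -180)
T_{222}*u_2*v_2*w_2 = 1*0*4*3 = 0  (running total: -180)
S = -180

-180


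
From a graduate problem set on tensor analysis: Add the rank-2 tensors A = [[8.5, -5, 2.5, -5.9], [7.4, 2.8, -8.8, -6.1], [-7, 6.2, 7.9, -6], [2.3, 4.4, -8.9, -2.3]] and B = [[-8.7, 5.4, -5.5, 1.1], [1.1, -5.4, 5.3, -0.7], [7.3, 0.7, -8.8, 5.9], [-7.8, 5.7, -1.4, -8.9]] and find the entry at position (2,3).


Tensor addition is component-wise: (A + B)_{ij} = A_{ij} + B_{ij}.
A_{23} = -8.8
B_{23} = 5.3
(A + B)_{23} = -8.8 + 5.3 = -3.5

-3.5


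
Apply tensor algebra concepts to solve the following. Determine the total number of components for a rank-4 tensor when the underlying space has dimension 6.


The number of components of a rank-r tensor in d dimensions is d^r.
Here d = 6 and r = 4.
6^4 = 1296

1296


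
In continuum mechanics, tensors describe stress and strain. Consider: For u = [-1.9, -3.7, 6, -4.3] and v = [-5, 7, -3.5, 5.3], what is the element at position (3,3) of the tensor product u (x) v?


The outer product entry T_{ij} = u_i * v_j.
We need i=3, j=3.
u_3 = 6, v_3 = -3.5
T_{3,3} = 6 * -3.5 = -21

-21


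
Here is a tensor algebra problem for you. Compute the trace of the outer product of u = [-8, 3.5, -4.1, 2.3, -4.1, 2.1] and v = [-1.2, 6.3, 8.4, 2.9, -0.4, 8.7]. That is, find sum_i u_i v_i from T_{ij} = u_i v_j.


The outer product gives T_{ij} = u_i v_j.
The trace (contraction) is Tr(T) = sum_i T_{ii} = sum_i u_i v_i.
Diagonal entries:
T_{11} = u_1 * v_1 = -8 * -1.2 = 9.6
T_{22} = u_2 * v_2 = 3.5 * 6.3 = 22.05
T_{33} = u_3 * v_3 = -4.1 * 8.4 = -34.44
T_{44} = u_4 * v_4 = 2.3 * 2.9 = 6.67
T_{55} = u_5 * v_5 = -4.1 * -0.4 = 1.64
T_{66} = u_6 * v_6 = 2.1 * 8.7 = 18.27
Tr(T) = 9.6 + 22.05 + -34.44 + 6.67 + 1.64 + 18.27 = 23.79

23.79


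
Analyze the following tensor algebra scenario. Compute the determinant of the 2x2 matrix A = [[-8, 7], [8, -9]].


For a 2x2 matrix [[a, b], [c, d]], det = a*d - b*c.
a = -8, b = 7, c = 8, d = -9
a*d = -8 * -9 = 72
b*c = 7 * 8 = 56
det = 72 - 56 = 16

16


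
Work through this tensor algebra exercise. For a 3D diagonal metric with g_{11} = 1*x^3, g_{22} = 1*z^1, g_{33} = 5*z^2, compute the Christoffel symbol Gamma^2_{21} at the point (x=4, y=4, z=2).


For a diagonal metric, Gamma^k_{ij} = (1/2) g^{kk} (dg_{ik}/dx_j + dg_{jk}/dx_i - dg_{ij}/dx_k).
The metric is diagonal, so g_{ab} = 0 for a != b.
At the given point: g_{11} = 64, g_{22} = 2, g_{33} = 20
g^{22} = 1/2
dg_{22}/dx_1 = dg_{22}/dx_1 = 0
dg_{12}/dx_2 = 0 (off-diagonal)
dg_{21}/dx_2 = 0 (off-diagonal)
Numerator = 0 + 0 - 0 = 0
Gamma^2_{21} = 0 / (2 * 2) = 0

0


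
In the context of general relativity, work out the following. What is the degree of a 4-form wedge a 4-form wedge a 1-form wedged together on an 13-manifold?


The degree of a wedge product is the sum of the degrees of the individual forms.
Degrees: 4, 4, 1
Total degree = 4 + 4 + 1 = 9

9


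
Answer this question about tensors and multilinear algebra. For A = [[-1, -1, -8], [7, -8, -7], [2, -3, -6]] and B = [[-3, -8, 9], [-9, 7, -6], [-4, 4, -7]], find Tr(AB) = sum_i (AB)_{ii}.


Tr(AB) = sum_i (AB)_{ii} where (AB)_{ii} = sum_k A_{ik} B_{ki}.
(AB)_{11} = -1*-3 + -1*-9 + -8*-4 = 44
(AB)_{22} = 7*-8 + -8*7 + -7*4 = -140
(AB)_{33} = 2*9 + -3*-6 + -6*-7 = 78
Tr(AB) = 44 + -140 + 78 = -18

-18


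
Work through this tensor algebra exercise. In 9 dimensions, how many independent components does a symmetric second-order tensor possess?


A symmetric rank-2 tensor in d dimensions has d(d+1)/2 independent components.
d = 9
d(d+1)/2 = 9 * 10 / 2 = 90 / 2 = 45

45


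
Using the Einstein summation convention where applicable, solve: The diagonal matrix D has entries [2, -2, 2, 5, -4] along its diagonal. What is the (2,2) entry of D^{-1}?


For a diagonal matrix, the inverse has entries (D^{-1})_{ii} = 1/d_{ii}.
The diagonal entries are: d_{11} = 2, d_{22} = -2, d_{33} = 2, d_{44} = 5, d_{55} = -4
We need (D^{-1})_{22} = 1/d_{22} = 1/-2 = -1/2

-1/2


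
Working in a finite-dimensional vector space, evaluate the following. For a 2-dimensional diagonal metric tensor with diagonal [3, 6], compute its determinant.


For a diagonal metric, the determinant is the product of diagonal entries.
Diagonal entries: 3, 6
det(g) = 3 * 6 = 18

18


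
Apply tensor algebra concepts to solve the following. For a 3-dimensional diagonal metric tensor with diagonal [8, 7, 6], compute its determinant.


For a diagonal metric, the determinant is the product of diagonal entries.
Diagonal entries: 8, 7, 6
det(g) = 8 * 7 * 6 = 336

336


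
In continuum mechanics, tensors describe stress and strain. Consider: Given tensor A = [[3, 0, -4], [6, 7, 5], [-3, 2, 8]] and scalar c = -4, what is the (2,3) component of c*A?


Scalar multiplication: (cA)_{ij} = c * A_{ij}.
c = -4
A_{23} = 5
(cA)_{23} = -4 * 5 = -20

-20


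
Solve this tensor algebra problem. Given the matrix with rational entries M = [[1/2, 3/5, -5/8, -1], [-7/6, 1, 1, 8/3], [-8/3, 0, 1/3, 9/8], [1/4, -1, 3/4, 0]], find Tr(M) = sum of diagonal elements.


The trace is the sum of diagonal entries.
Diagonal: M[1,1] = 1/2, M[2,2] = 1, M[3,3] = 1/3, M[4,4] = 0
Tr(M) = 1/2 + 1 + 1/3 + 0
Computing step by step:
After adding M[1,1]: 1/2
After adding M[2,2]: 3/2
After adding M[3,3]: 11/6
After adding M[4,4]: 11/6
Tr(M) = 11/6

11/6


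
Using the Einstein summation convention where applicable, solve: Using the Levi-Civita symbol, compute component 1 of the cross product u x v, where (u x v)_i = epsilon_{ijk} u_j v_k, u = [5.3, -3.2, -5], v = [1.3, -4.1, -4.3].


(u x v)_1 = sum_{j,k} epsilon_{1jk} u_j v_k. Only permutations of (1,2,3) contribute; the two non-zero terms are:
eps_{123} u_2 v_3 = 1 * -3.2 * -4.3 = 13.76
eps_{132} u_3 v_2 = -1 * -5 * -4.1 = -20.5
(u x v)_1 = -6.74

-6.74


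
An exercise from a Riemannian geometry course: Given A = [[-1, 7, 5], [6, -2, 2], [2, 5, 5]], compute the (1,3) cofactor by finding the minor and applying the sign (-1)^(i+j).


To find cofactor C_{13}, delete row 1 and column 3.
The resulting 2x2 submatrix is: [[6, -2], [2, 5]]
Minor M_{13} = 6*5 - -2*2
  = 30 - -4 = 34
Sign = (-1)^(1+3) = (-1)^4 = 1
Cofactor C_{13} = 1 * 34 = 34

34


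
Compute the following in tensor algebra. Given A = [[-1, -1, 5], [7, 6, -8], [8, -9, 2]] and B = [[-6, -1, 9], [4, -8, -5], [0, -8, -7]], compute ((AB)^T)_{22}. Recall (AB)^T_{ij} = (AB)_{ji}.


(AB)^T_{ij} = (AB)_{ji} = sum_k A_{jk} B_{ki}.
For i=2, j=2 we need (AB)_{22}:
A_{21} * B_{12} = 7 * -1 = -7
A_{22} * B_{22} = 6 * -8 = -48
A_{23} * B_{32} = -8 * -8 = 64
Sum = -7 + -48 + 64 = 9

9


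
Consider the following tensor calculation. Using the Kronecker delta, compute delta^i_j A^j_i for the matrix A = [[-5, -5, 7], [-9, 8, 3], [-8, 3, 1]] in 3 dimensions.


The contraction (trace) of a rank-2 tensor is the sum of its diagonal elements.
Diagonal entries: A[1,1] = -5, A[2,2] = 8, A[3,3] = 1
Tr(A) = -5 + 8 + 1 = 4

4


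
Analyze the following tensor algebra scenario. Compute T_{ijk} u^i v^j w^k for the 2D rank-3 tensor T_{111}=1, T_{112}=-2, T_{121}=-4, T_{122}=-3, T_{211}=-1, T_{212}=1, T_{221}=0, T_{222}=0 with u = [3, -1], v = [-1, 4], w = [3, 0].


S = sum over i,j,k of T_{ijk} u_i v_j w_k. Expanding all 8 terms:
T_{111}*u_1*v_1*w_1 = 1*3*-1*3 = -9  (running total: -9)
T_{112}*u_1*v_1*w_2 = -2*3*-1*0 = 0  (running total: -9)
T_{121}*u_1*v_2*w_1 = -4*3*4*3 = -144  (running total: -153)
T_{122}*u_1*v_2*w_2 = -3*3*4*0 = 0  (running total: -153)
T_{211}*u_2*v_1*w_1 = -1*-1*-1*3 = -3  (running total: -156)
T_{212}*u_2*v_1*w_2 = 1*-1*-1*0 = 0  (running total: -156)
T_{221}*u_2*v_2*w_1 = 0*-1*4*3 = 0  (running total: -156)
T_{222}*u_2*v_2*w_2 = 0*-1*4*0 = 0  (running total: -156)
S = -156

-156


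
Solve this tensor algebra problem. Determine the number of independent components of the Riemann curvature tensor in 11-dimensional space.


The Riemann tensor in d dimensions has d^2(d^2 - 1)/12 independent components.
d = 11, so d^2 = 121
d^2 - 1 = 120
d^2(d^2 - 1) = 121 * 120 = 14520
Divide by 12: 14520 / 12 = 1210

1210


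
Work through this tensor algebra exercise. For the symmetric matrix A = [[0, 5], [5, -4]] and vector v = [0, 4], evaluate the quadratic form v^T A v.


First compute Av:
(Av)_1 = 0*0 + 5*4 = 20
(Av)_2 = 5*0 + -4*4 = -16
Av = [20, -16]
Then v^T (Av) = 0*20 + 4*-16
= 0 + -64 = -64

-64


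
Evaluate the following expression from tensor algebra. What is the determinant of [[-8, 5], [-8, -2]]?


For a 2x2 matrix [[a, b], [c, d]], det = a*d - b*c.
a = -8, b = 5, c = -8, d = -2
a*d = -8 * -2 = 16
b*c = 5 * -8 = -40
det = 16 - -40 = 56

56


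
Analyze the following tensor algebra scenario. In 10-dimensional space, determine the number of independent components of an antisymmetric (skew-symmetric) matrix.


An antisymmetric rank-2 tensor satisfies A_{ij} = -A_{ji}, so diagonal entries are zero.
The independent components are the upper-triangular entries: C(n, 2) = n(n-1)/2.
n = 10
C(10, 2) = 10 * 9 / 2 = 90 / 2 = 45

45


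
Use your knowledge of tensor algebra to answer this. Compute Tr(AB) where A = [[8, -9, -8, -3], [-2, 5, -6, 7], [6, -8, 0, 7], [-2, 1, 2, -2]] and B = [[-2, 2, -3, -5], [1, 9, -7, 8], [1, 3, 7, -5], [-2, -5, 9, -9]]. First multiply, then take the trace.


Tr(AB) = sum_i (AB)_{ii} where (AB)_{ii} = sum_k A_{ik} B_{ki}.
(AB)_{11} = 8*-2 + -9*1 + -8*1 + -3*-2 = -27
(AB)_{22} = -2*2 + 5*9 + -6*3 + 7*-5 = -12
(AB)_{33} = 6*-3 + -8*-7 + 0*7 + 7*9 = 101
(AB)_{44} = -2*-5 + 1*8 + 2*-5 + -2*-9 = 26
Tr(AB) = -27 + -12 + 101 + 26 = 88

88


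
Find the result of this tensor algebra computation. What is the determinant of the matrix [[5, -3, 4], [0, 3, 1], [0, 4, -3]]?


Expanding along the first row, det(A) = a11*M_11 - a12*M_12 + a13*M_13, where M_1j is the (1,j) minor.
Minor M_11 = 3*-3 - 1*4 = -13
Minor M_12 = 0*-3 - 1*0 = 0
Minor M_13 = 0*4 - 3*0 = 0
det = 5*(-13) - -3*(0) + 4*(0)
    = -65 - 0 + 0
    = -65

-65


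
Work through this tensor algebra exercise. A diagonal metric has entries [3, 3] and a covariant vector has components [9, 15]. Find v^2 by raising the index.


To raise an index with a diagonal metric: v^i = v_i / g_{ii}.
For index 2: v_2 = 15, g_{22} = 3
v^2 = 15 / 3 = 5

5


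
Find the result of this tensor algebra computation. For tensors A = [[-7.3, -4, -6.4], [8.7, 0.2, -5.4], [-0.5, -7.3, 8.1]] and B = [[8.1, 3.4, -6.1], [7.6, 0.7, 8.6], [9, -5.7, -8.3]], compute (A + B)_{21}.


Tensor addition is component-wise: (A + B)_{ij} = A_{ij} + B_{ij}.
A_{21} = 8.7
B_{21} = 7.6
(A + B)_{21} = 8.7 + 7.6 = 16.3

16.3


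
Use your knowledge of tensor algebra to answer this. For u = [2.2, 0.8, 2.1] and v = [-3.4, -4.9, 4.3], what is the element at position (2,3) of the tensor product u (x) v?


The outer product entry T_{ij} = u_i * v_j.
We need i=2, j=3.
u_2 = 0.8, v_3 = 4.3
T_{2,3} = 0.8 * 4.3 = 3.44

3.44


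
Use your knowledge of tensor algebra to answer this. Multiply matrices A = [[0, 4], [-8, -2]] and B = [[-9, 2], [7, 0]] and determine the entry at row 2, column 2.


(AB)_{ij} = sum_k A_{ik} B_{kj}.
For i=2, j=2:
A_{21} * B_{12} = -8 * 2 = -16
A_{22} * B_{22} = -2 * 0 = 0
Sum = -16 + 0 = -16

-16


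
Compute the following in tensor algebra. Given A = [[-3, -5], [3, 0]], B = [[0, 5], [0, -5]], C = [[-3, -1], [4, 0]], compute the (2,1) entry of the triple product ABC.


(ABC)_{21} = sum_m (AB)_{2m} C_{m1}. First compute row 2 of AB.
(AB)_{21} = 3*0 + 0*0 = 0
(AB)_{22} = 3*5 + 0*-5 = 15
Now contract with column 1 of C:
(AB)_{21} * C_{11} = 0 * -3 = 0
(AB)_{22} * C_{21} = 15 * 4 = 60
(ABC)_{21} = 0 + 60 = 60

60


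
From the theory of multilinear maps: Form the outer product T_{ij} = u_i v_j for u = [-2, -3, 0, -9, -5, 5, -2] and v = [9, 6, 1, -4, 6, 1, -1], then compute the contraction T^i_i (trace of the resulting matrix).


The outer product gives T_{ij} = u_i v_j.
The trace (contraction) is Tr(T) = sum_i T_{ii} = sum_i u_i v_i.
Diagonal entries:
T_{11} = u_1 * v_1 = -2 * 9 = -18
T_{22} = u_2 * v_2 = -3 * 6 = -18
T_{33} = u_3 * v_3 = 0 * 1 = 0
T_{44} = u_4 * v_4 = -9 * -4 = 36
T_{55} = u_5 * v_5 = -5 * 6 = -30
T_{66} = u_6 * v_6 = 5 * 1 = 5
T_{77} = u_7 * v_7 = -2 * -1 = 2
Tr(T) = -18 + -18 + 0 + 36 + -30 + 5 + 2 = -23

-23


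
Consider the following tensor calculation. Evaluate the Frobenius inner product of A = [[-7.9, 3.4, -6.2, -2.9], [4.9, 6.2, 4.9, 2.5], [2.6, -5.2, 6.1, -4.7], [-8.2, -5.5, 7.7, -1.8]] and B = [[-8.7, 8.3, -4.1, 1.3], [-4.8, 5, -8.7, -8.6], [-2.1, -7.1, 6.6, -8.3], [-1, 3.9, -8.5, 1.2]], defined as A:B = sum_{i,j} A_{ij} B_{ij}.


A:B = sum over all i,j of A_{ij} * B_{ij}.
Row 1: -7.9*-8.7=68.73, 3.4*8.3=28.22, -6.2*-4.1=25.42, -2.9*1.3=-3.77 => row sum = 118.6
Row 2: 4.9*-4.8=-23.52, 6.2*5=31, 4.9*-8.7=-42.63, 2.5*-8.6=-21.5 => row sum = -56.65
Row 3: 2.6*-2.1=-5.46, -5.2*-7.1=36.92, 6.1*6.6=40.26, -4.7*-8.3=39.01 => row sum = 110.73
Row 4: -8.2*-1=8.2, -5.5*3.9=-21.45, 7.7*-8.5=-65.45, -1.8*1.2=-2.16 => row sum = -80.86
Total = 118.6 + -56.65 + 110.73 + -80.86 = 91.82

91.82


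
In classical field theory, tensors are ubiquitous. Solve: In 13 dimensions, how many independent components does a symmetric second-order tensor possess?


A symmetric rank-2 tensor in d dimensions has d(d+1)/2 independent components.
d = 13
d(d+1)/2 = 13 * 14 / 2 = 182 / 2 = 91

91


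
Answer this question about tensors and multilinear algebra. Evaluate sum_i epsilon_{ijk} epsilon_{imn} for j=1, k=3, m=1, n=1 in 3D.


Using the identity: epsilon_{ijk} epsilon_{imn} = delta_{jm} delta_{kn} - delta_{jn} delta_{km}.
delta_{11} = 1
delta_{31} = 0
delta_{11} = 1
delta_{31} = 0
Result = 1 * 0 - 1 * 0 = 0 - 0 = 0

0


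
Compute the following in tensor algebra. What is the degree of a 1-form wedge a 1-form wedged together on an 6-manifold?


The degree of a wedge product is the sum of the degrees of the individual forms.
Degrees: 1, 1
Total degree = 1 + 1 = 2

2


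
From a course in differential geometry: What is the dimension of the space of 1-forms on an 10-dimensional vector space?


The dimension of the space of p-forms on an n-dimensional space is C(n, p).
n = 10, p = 1
C(10, 1) = 10! / (1! * 9!) = 10

10


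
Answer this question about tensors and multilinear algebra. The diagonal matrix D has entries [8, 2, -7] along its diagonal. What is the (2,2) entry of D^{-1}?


For a diagonal matrix, the inverse has entries (D^{-1})_{ii} = 1/d_{ii}.
The diagonal entries are: d_{11} = 8, d_{22} = 2, d_{33} = -7
We need (D^{-1})_{22} = 1/d_{22} = 1/2 = 1/2

1/2


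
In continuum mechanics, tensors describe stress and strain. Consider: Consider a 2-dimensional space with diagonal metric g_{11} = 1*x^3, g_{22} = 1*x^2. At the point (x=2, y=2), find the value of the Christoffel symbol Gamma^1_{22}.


For a diagonal metric, Gamma^k_{ij} = (1/2) g^{kk} (dg_{ik}/dx_j + dg_{jk}/dx_i - dg_{ij}/dx_k).
The metric is diagonal, so g_{ab} = 0 for a != b.
At the given point: g_{11} = 8, g_{22} = 4
g^{11} = 1/8
dg_{21}/dx_2 = 0 (off-diagonal)
dg_{21}/dx_2 = 0 (off-diagonal)
dg_{22}/dx_1 = dg_{22}/dx_1 = 4
Numerator = 0 + 0 - 4 = -4
Gamma^1_{22} = -4 / (2 * 8) = -1/4

-1/4


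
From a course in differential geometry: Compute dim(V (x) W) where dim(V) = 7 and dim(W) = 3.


The dimension of a tensor product is the product of dimensions.
dim(V) = 7, dim(W) = 3
dim(V (x) W) = 7 * 3 = 21

21


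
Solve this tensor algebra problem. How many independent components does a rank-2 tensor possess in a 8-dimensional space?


The number of components of a rank-r tensor in d dimensions is d^r.
Here d = 8 and r = 2.
8^2 = 64

64


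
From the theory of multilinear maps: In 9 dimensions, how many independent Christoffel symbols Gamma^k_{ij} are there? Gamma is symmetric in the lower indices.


Christoffel symbols Gamma^k_{ij} are symmetric in i,j, so there are d * d(d+1)/2 independent symbols.
d = 9
d(d+1)/2 = 9 * 10 / 2 = 45
Total = 9 * 45 = 405

405


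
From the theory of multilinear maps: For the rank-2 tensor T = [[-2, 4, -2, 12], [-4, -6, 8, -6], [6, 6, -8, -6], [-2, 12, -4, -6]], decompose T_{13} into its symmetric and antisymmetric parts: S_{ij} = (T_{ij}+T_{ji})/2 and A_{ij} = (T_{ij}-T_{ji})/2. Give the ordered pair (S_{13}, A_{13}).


T_{13} = -2
T_{31} = 6
S_{13} = (-2 + 6)/2 = 4/2 = 2
A_{13} = (-2 - 6)/2 = -8/2 = -4
Check: S + A = 2 + -4 = -2 = T_{13}.

(2, -4)


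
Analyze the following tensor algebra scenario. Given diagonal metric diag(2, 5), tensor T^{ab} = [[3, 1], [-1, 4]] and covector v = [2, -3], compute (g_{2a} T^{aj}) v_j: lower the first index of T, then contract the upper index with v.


Step 1: lower the first index. For a diagonal metric, g_{ia} T^{aj} = g_{ii} T^{ij} (no sum on i).
g_{22} = 5
S_2{}^1 = 5 * T^{21} = 5 * -1 = -5
S_2{}^2 = 5 * T^{22} = 5 * 4 = 20
Step 2: contract S_2{}^j with v_j.
S_2{}^1 * v_1 = -5 * 2 = -10
S_2{}^2 * v_2 = 20 * -3 = -60
Result = -10 + -60 = -70

-70


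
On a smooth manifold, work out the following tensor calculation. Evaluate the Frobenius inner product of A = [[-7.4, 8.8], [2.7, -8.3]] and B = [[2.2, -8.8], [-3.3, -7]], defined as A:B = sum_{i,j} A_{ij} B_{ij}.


A:B = sum over all i,j of A_{ij} * B_{ij}.
Row 1: -7.4*2.2=-16.28, 8.8*-8.8=-77.44 => row sum = -93.72
Row 2: 2.7*-3.3=-8.91, -8.3*-7=58.1 => row sum = 49.19
Total = -93.72 + 49.19 = -44.53

-44.53


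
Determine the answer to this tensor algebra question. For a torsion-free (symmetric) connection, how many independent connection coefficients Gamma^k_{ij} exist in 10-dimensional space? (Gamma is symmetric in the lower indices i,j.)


Christoffel symbols Gamma^k_{ij} are symmetric in i,j, so there are d * d(d+1)/2 independent symbols.
d = 10
d(d+1)/2 = 10 * 11 / 2 = 55
Total = 10 * 55 = 550

550


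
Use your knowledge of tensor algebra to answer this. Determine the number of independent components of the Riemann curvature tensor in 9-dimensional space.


The Riemann tensor in d dimensions has d^2(d^2 - 1)/12 independent components.
d = 9, so d^2 = 81
d^2 - 1 = 80
d^2(d^2 - 1) = 81 * 80 = 6480
Divide by 12: 6480 / 12 = 540

540


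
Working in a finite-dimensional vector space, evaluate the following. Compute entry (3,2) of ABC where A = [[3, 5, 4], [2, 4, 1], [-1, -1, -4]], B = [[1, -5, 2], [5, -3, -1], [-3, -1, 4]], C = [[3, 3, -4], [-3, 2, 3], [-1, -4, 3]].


(ABC)_{32} = sum_m (AB)_{3m} C_{m2}. First compute row 3 of AB.
(AB)_{31} = -1*1 + -1*5 + -4*-3 = 6
(AB)_{32} = -1*-5 + -1*-3 + -4*-1 = 12
(AB)_{33} = -1*2 + -1*-1 + -4*4 = -17
Now contract with column 2 of C:
(AB)_{31} * C_{12} = 6 * 3 = 18
(AB)_{32} * C_{22} = 12 * 2 = 24
(AB)_{33} * C_{32} = -17 * -4 = 68
(ABC)_{32} = 18 + 24 + 68 = 110

110


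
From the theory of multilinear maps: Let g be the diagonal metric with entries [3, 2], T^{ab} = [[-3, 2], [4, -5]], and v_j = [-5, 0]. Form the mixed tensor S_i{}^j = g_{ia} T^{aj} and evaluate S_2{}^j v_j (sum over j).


Step 1: lower the first index. For a diagonal metric, g_{ia} T^{aj} = g_{ii} T^{ij} (no sum on i).
g_{22} = 2
S_2{}^1 = 2 * T^{21} = 2 * 4 = 8
S_2{}^2 = 2 * T^{22} = 2 * -5 = -10
Step 2: contract S_2{}^j with v_j.
S_2{}^1 * v_1 = 8 * -5 = -40
S_2{}^2 * v_2 = -10 * 0 = 0
Result = -40 + 0 = -40

-40
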